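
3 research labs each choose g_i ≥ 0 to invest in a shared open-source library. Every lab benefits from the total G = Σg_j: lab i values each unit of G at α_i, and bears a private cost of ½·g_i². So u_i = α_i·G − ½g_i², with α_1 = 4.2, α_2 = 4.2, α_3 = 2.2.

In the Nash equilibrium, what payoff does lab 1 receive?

35.7

Lab i's FOC: ∂u_i/∂g_i = α_i − g_i = 0, so g_i* = α_i.
NE contributions = (4.2, 4.2, 2.2); G = 10.6.
u_1 = α_1·G − ½·(g_1)² = 4.2·10.6 − ½·4.2² = 35.7.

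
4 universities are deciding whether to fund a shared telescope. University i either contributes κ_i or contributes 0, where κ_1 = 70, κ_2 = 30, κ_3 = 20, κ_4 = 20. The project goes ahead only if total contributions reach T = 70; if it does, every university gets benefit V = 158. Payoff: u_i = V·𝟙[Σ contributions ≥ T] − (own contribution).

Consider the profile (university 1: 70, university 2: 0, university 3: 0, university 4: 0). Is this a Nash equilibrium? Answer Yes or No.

Total = 70 ≥ 70: provided.
University 1 (pledges 70, payoff 88): dropping to 0 → total 0, payoff 0. No gain.
University 2 (pledges 0, payoff 158): pledging 30 → total 100, payoff 128. No gain.
University 3 (pledges 0, payoff 158): pledging 20 → total 90, payoff 138. No gain.
University 4 (pledges 0, payoff 158): pledging 20 → total 90, payoff 138. No gain.

Yes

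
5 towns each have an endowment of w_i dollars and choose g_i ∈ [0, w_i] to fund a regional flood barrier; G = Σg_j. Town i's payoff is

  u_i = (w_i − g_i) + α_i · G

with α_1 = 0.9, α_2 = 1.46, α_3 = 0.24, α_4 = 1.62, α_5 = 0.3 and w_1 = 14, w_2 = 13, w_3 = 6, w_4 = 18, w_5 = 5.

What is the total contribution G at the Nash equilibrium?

31

∂u_i/∂g_i = α_i − 1, so town i contributes w_i if α_i > 1, else 0.
α_i > 1 for i ∈ {2, 4}; NE contributions (0, 13, 0, 18, 0), G = 31.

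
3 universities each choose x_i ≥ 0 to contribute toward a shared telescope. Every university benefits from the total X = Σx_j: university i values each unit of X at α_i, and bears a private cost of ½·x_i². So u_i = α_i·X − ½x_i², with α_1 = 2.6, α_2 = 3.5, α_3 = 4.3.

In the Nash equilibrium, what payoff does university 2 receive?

University i's FOC: ∂u_i/∂x_i = α_i − x_i = 0, so x_i* = α_i.
NE contributions = (2.6, 3.5, 4.3); X = 10.4.
u_2 = α_2·X − ½·(x_2)² = 3.5·10.4 − ½·3.5² = 30.275.

30.275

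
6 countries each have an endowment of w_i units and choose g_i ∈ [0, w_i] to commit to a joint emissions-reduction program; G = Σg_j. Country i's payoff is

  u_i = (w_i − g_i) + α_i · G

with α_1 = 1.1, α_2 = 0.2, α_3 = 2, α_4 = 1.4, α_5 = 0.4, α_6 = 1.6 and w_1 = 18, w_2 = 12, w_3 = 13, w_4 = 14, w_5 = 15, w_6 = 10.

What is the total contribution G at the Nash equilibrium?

∂u_i/∂g_i = α_i − 1, so country i contributes w_i if α_i > 1, else 0.
α_i > 1 for i ∈ {1, 3, 4, 6}; NE contributions (18, 0, 13, 14, 0, 10), G = 55.

55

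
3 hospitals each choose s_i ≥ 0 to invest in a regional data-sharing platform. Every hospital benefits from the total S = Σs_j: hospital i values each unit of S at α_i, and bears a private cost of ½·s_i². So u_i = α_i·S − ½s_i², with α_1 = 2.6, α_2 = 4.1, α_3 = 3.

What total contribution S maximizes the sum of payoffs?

Planner FOC: ∂(Σu_j)/∂s_i = (Σα_j) − s_i = 0, so s_i^SO = Σα_j = 9.7 for every i; S^SO = 29.1.

29.1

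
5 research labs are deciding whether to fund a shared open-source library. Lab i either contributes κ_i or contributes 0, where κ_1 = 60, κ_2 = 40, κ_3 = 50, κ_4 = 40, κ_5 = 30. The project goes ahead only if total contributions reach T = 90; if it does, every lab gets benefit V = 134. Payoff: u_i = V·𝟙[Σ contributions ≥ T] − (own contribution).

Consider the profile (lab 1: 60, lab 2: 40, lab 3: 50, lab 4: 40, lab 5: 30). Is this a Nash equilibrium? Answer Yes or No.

Total = 220 ≥ 90: provided.
Lab 1 (pledges 60, payoff 74): dropping to 0 → total 160, payoff 134. Profitable deviation.

No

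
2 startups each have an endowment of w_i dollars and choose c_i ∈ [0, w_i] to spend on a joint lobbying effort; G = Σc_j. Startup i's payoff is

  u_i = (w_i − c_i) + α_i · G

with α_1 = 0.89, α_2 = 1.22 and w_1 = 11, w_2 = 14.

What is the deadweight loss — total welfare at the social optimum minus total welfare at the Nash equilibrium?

12.21

∂u_i/∂c_i = α_i − 1, so startup i contributes w_i if α_i > 1, else 0.
α_i > 1 for i ∈ {2}; NE contributions (0, 14), G = 14.
W^NE = Σw_i − G^NE + (Σα_i)·G^NE = 25 + 1.11·14 = 40.54.
Planner: ∂(Σu_j)/∂c_i = Σα_j − 1 = 1.11 > 0, so everyone contributes w_i; G^SO = 25, W^SO = 25 + 1.11·25 = 52.75.
Deadweight loss = 12.21.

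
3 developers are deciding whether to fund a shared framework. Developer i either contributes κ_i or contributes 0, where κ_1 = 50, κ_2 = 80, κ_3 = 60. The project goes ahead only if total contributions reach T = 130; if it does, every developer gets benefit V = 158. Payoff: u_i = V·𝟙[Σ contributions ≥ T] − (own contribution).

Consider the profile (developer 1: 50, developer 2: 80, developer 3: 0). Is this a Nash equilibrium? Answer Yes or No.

Total = 130 ≥ 130: provided.
Developer 1 (pledges 50, payoff 108): dropping to 0 → total 80, payoff 0. No gain.
Developer 2 (pledges 80, payoff 78): dropping to 0 → total 50, payoff 0. No gain.
Developer 3 (pledges 0, payoff 158): pledging 60 → total 190, payoff 98. No gain.

Yes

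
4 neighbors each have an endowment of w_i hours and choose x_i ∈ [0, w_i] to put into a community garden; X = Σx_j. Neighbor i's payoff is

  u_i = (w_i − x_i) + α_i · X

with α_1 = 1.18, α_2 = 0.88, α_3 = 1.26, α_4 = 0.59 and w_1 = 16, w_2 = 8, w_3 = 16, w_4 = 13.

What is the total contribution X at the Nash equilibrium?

∂u_i/∂x_i = α_i − 1, so neighbor i contributes w_i if α_i > 1, else 0.
α_i > 1 for i ∈ {1, 3}; NE contributions (16, 0, 16, 0), X = 32.

32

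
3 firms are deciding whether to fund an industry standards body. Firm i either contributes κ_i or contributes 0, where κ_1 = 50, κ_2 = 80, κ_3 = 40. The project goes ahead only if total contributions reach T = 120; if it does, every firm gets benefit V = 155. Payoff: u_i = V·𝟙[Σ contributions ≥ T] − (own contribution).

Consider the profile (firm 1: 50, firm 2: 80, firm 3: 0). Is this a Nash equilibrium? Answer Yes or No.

Yes

Total = 130 ≥ 120: provided.
Firm 1 (pledges 50, payoff 105): dropping to 0 → total 80, payoff 0. No gain.
Firm 2 (pledges 80, payoff 75): dropping to 0 → total 50, payoff 0. No gain.
Firm 3 (pledges 0, payoff 155): pledging 40 → total 170, payoff 115. No gain.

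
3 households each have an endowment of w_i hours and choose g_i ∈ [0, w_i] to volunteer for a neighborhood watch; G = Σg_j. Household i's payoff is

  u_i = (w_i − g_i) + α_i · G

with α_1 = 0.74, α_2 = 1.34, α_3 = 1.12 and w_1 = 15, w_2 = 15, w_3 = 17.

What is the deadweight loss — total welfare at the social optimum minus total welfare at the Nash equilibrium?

∂u_i/∂g_i = α_i − 1, so household i contributes w_i if α_i > 1, else 0.
α_i > 1 for i ∈ {2, 3}; NE contributions (0, 15, 17), G = 32.
W^NE = Σw_i − G^NE + (Σα_i)·G^NE = 47 + 2.2·32 = 117.4.
Planner: ∂(Σu_j)/∂g_i = Σα_j − 1 = 2.2 > 0, so everyone contributes w_i; G^SO = 47, W^SO = 47 + 2.2·47 = 150.4.
Deadweight loss = 33.

33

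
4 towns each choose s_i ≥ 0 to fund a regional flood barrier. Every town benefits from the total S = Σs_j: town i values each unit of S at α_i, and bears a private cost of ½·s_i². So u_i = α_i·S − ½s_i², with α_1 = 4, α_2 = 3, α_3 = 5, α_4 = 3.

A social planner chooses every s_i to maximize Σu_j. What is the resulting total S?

60

Planner FOC: ∂(Σu_j)/∂s_i = (Σα_j) − s_i = 0, so s_i^SO = Σα_j = 15 for every i; S^SO = 60.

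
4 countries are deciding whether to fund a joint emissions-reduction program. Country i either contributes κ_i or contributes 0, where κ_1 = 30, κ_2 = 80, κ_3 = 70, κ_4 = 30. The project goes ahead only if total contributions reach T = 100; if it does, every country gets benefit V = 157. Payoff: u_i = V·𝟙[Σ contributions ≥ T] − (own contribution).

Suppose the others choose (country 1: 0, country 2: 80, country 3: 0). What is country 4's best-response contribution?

Others' total = 80. Contributing 30 brings total to 110 ≥ 100: gain V − κ_4 = 127.
Best response: 30.

30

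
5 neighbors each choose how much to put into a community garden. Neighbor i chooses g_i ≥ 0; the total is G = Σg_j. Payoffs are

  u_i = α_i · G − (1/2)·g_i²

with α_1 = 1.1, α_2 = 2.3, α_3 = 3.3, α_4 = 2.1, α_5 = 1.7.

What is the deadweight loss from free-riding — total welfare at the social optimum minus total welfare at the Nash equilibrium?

Neighbor i's FOC: ∂u_i/∂g_i = α_i − g_i = 0, so g_i* = α_i.
NE contributions = (1.1, 2.3, 3.3, 2.1, 1.7); G = 10.5.
W^NE = (Σα)·G − ½Σα_i² = 10.5² − ½·24.69 = 97.905.
Planner sets g_i = Σα_j = 10.5 for every i, so G^SO = 5·10.5 = 52.5.
W^SO = (Σα)·G^SO − ½·5·(Σα)² = (5/2)·10.5² = 275.625.
Deadweight loss = W^SO − W^NE = 177.72.

177.72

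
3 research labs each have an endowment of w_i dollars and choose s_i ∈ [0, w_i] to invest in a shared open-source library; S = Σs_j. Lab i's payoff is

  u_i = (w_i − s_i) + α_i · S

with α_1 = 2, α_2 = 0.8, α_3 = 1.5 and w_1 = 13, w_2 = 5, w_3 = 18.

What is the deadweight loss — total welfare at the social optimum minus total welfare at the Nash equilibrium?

∂u_i/∂s_i = α_i − 1, so lab i contributes w_i if α_i > 1, else 0.
α_i > 1 for i ∈ {1, 3}; NE contributions (13, 0, 18), S = 31.
W^NE = Σw_i − S^NE + (Σα_i)·S^NE = 36 + 3.3·31 = 138.3.
Planner: ∂(Σu_j)/∂s_i = Σα_j − 1 = 3.3 > 0, so everyone contributes w_i; S^SO = 36, W^SO = 36 + 3.3·36 = 154.8.
Deadweight loss = 16.5.

16.5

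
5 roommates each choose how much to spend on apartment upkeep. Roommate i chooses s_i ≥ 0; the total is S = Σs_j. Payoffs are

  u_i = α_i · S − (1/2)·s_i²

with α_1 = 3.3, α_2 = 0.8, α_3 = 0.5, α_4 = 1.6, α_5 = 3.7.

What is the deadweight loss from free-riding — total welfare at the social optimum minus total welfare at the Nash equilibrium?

Roommate i's FOC: ∂u_i/∂s_i = α_i − s_i = 0, so s_i* = α_i.
NE contributions = (3.3, 0.8, 0.5, 1.6, 3.7); S = 9.9.
W^NE = (Σα)·S − ½Σα_i² = 9.9² − ½·28.03 = 83.995.
Planner sets s_i = Σα_j = 9.9 for every i, so S^SO = 5·9.9 = 49.5.
W^SO = (Σα)·S^SO − ½·5·(Σα)² = (5/2)·9.9² = 245.025.
Deadweight loss = W^SO − W^NE = 161.03.

161.03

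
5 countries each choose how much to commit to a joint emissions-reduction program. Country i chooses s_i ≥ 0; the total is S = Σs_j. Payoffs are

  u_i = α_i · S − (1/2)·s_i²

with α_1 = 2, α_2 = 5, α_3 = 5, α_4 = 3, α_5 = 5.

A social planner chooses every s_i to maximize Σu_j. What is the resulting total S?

100

Planner FOC: ∂(Σu_j)/∂s_i = (Σα_j) − s_i = 0, so s_i^SO = Σα_j = 20 for every i; S^SO = 100.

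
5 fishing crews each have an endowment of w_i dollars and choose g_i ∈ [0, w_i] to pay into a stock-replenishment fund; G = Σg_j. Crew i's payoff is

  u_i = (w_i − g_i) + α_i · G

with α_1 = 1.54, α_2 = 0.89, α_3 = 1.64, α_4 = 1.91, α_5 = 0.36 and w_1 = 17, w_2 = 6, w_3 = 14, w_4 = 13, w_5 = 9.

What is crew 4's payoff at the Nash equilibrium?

∂u_i/∂g_i = α_i − 1, so crew i contributes w_i if α_i > 1, else 0.
α_i > 1 for i ∈ {1, 3, 4}; NE contributions (17, 0, 14, 13, 0), G = 44.
u_4 = (13 − 13) + 1.91·44 = 84.04.

84.04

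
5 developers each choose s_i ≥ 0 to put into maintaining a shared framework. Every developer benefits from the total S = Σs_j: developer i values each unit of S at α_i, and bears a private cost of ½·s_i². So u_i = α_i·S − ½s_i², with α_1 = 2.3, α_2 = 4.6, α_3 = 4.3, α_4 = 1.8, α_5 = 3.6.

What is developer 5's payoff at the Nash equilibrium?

Developer i's FOC: ∂u_i/∂s_i = α_i − s_i = 0, so s_i* = α_i.
NE contributions = (2.3, 4.6, 4.3, 1.8, 3.6); S = 16.6.
u_5 = α_5·S − ½·(s_5)² = 3.6·16.6 − ½·3.6² = 53.28.

53.28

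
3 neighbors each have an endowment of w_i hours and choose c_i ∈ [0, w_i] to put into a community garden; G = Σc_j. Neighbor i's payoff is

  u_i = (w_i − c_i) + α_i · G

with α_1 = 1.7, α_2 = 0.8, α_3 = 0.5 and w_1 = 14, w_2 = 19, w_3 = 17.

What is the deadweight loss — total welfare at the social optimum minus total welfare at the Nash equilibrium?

∂u_i/∂c_i = α_i − 1, so neighbor i contributes w_i if α_i > 1, else 0.
α_i > 1 for i ∈ {1}; NE contributions (14, 0, 0), G = 14.
W^NE = Σw_i − G^NE + (Σα_i)·G^NE = 50 + 2·14 = 78.
Planner: ∂(Σu_j)/∂c_i = Σα_j − 1 = 2 > 0, so everyone contributes w_i; G^SO = 50, W^SO = 50 + 2·50 = 150.
Deadweight loss = 72.

72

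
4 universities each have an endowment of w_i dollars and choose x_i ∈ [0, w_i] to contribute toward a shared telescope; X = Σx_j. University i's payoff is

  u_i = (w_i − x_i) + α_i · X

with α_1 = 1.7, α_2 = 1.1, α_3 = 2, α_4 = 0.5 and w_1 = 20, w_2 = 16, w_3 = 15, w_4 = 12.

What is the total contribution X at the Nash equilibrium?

∂u_i/∂x_i = α_i − 1, so university i contributes w_i if α_i > 1, else 0.
α_i > 1 for i ∈ {1, 2, 3}; NE contributions (20, 16, 15, 0), X = 51.

51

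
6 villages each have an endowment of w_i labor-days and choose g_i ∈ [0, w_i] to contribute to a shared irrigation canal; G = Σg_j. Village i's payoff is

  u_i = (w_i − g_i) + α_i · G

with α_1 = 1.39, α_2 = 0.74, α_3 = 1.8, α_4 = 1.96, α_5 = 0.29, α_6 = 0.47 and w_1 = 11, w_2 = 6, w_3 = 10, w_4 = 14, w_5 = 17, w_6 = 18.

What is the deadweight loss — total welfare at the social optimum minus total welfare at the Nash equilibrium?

231.65

∂u_i/∂g_i = α_i − 1, so village i contributes w_i if α_i > 1, else 0.
α_i > 1 for i ∈ {1, 3, 4}; NE contributions (11, 0, 10, 14, 0, 0), G = 35.
W^NE = Σw_i − G^NE + (Σα_i)·G^NE = 76 + 5.65·35 = 273.75.
Planner: ∂(Σu_j)/∂g_i = Σα_j − 1 = 5.65 > 0, so everyone contributes w_i; G^SO = 76, W^SO = 76 + 5.65·76 = 505.4.
Deadweight loss = 231.65.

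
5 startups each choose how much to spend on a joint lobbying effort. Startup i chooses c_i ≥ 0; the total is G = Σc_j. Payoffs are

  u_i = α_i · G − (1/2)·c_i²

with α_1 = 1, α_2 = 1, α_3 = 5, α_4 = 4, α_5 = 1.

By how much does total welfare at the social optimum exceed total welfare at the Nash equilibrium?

238

Startup i's FOC: ∂u_i/∂c_i = α_i − c_i = 0, so c_i* = α_i.
NE contributions = (1, 1, 5, 4, 1); G = 12.
W^NE = (Σα)·G − ½Σα_i² = 12² − ½·44 = 122.
Planner sets c_i = Σα_j = 12 for every i, so G^SO = 5·12 = 60.
W^SO = (Σα)·G^SO − ½·5·(Σα)² = (5/2)·12² = 360.
Deadweight loss = W^SO − W^NE = 238.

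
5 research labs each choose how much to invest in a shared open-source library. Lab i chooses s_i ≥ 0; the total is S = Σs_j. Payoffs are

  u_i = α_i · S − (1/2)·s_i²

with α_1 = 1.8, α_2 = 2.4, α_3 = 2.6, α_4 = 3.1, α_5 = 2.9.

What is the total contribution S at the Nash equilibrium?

12.8

Lab i's FOC: ∂u_i/∂s_i = α_i − s_i = 0, so s_i* = α_i.
NE contributions = (1.8, 2.4, 2.6, 3.1, 2.9); S = 12.8.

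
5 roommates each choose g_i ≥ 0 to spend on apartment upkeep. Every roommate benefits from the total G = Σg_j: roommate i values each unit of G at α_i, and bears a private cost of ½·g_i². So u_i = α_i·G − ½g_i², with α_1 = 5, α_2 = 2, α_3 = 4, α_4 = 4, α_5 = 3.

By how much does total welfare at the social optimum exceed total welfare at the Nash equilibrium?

521

Roommate i's FOC: ∂u_i/∂g_i = α_i − g_i = 0, so g_i* = α_i.
NE contributions = (5, 2, 4, 4, 3); G = 18.
W^NE = (Σα)·G − ½Σα_i² = 18² − ½·70 = 289.
Planner sets g_i = Σα_j = 18 for every i, so G^SO = 5·18 = 90.
W^SO = (Σα)·G^SO − ½·5·(Σα)² = (5/2)·18² = 810.
Deadweight loss = W^SO − W^NE = 521.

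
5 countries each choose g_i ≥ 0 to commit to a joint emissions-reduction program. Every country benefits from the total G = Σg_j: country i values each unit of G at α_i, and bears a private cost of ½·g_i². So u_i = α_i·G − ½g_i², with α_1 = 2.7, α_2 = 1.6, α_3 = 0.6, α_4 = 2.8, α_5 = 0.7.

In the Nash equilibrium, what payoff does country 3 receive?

Country i's FOC: ∂u_i/∂g_i = α_i − g_i = 0, so g_i* = α_i.
NE contributions = (2.7, 1.6, 0.6, 2.8, 0.7); G = 8.4.
u_3 = α_3·G − ½·(g_3)² = 0.6·8.4 − ½·0.6² = 4.86.

4.86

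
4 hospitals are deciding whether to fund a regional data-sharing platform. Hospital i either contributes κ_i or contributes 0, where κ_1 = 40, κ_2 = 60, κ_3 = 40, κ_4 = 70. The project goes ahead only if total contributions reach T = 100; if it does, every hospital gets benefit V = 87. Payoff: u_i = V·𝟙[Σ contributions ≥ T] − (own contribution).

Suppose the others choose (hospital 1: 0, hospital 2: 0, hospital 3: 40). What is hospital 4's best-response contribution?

Others' total = 40. Contributing 70 brings total to 110 ≥ 100: gain V − κ_4 = 17.
Best response: 70.

70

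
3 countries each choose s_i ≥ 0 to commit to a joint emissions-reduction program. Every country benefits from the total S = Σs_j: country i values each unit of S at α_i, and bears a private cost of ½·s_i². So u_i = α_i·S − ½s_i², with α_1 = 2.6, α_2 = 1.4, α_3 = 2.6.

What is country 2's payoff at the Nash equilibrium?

8.26

Country i's FOC: ∂u_i/∂s_i = α_i − s_i = 0, so s_i* = α_i.
NE contributions = (2.6, 1.4, 2.6); S = 6.6.
u_2 = α_2·S − ½·(s_2)² = 1.4·6.6 − ½·1.4² = 8.26.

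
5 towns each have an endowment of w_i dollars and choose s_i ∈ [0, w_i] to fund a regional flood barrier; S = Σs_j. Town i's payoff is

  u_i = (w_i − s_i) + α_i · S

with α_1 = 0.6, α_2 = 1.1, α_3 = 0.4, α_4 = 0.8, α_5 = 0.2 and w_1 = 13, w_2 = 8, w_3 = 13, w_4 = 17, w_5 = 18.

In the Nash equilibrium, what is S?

8

∂u_i/∂s_i = α_i − 1, so town i contributes w_i if α_i > 1, else 0.
α_i > 1 for i ∈ {2}; NE contributions (0, 8, 0, 0, 0), S = 8.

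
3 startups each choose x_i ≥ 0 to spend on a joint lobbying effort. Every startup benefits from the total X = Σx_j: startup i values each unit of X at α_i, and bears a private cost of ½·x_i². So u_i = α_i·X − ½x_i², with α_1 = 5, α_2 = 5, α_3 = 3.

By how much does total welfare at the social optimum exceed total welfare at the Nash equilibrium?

Startup i's FOC: ∂u_i/∂x_i = α_i − x_i = 0, so x_i* = α_i.
NE contributions = (5, 5, 3); X = 13.
W^NE = (Σα)·X − ½Σα_i² = 13² − ½·59 = 139.5.
Planner sets x_i = Σα_j = 13 for every i, so X^SO = 3·13 = 39.
W^SO = (Σα)·X^SO − ½·3·(Σα)² = (3/2)·13² = 253.5.
Deadweight loss = W^SO − W^NE = 114.

114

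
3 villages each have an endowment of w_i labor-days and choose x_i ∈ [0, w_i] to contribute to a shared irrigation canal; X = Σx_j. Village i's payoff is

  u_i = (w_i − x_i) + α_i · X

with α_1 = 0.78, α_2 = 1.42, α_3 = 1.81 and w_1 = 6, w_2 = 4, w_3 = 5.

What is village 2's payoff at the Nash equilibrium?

∂u_i/∂x_i = α_i − 1, so village i contributes w_i if α_i > 1, else 0.
α_i > 1 for i ∈ {2, 3}; NE contributions (0, 4, 5), X = 9.
u_2 = (4 − 4) + 1.42·9 = 12.78.

12.78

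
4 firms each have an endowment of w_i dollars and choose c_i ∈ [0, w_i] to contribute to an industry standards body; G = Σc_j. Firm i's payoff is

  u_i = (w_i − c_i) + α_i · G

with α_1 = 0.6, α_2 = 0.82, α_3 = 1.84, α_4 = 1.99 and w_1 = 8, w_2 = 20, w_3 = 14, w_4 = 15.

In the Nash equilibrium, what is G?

29

∂u_i/∂c_i = α_i − 1, so firm i contributes w_i if α_i > 1, else 0.
α_i > 1 for i ∈ {3, 4}; NE contributions (0, 0, 14, 15), G = 29.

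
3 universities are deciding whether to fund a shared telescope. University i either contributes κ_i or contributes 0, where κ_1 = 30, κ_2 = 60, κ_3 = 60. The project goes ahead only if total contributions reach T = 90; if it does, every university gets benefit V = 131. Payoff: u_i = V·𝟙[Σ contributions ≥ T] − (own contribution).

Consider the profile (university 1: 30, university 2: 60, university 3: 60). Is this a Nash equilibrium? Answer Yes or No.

Total = 150 ≥ 90: provided.
University 1 (pledges 30, payoff 101): dropping to 0 → total 120, payoff 131. Profitable deviation.

No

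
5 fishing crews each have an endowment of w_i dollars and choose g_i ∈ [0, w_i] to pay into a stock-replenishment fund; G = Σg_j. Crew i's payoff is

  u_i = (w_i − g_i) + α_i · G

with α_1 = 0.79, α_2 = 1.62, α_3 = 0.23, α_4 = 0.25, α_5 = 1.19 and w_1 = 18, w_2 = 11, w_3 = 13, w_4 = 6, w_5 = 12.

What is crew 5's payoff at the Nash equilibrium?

∂u_i/∂g_i = α_i − 1, so crew i contributes w_i if α_i > 1, else 0.
α_i > 1 for i ∈ {2, 5}; NE contributions (0, 11, 0, 0, 12), G = 23.
u_5 = (12 − 12) + 1.19·23 = 27.37.

27.37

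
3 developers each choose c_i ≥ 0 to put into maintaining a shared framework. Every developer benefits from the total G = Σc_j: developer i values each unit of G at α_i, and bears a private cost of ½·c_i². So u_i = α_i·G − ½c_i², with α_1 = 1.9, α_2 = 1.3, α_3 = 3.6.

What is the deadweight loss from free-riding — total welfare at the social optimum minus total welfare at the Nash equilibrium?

32.25

Developer i's FOC: ∂u_i/∂c_i = α_i − c_i = 0, so c_i* = α_i.
NE contributions = (1.9, 1.3, 3.6); G = 6.8.
W^NE = (Σα)·G − ½Σα_i² = 6.8² − ½·18.26 = 37.11.
Planner sets c_i = Σα_j = 6.8 for every i, so G^SO = 3·6.8 = 20.4.
W^SO = (Σα)·G^SO − ½·3·(Σα)² = (3/2)·6.8² = 69.36.
Deadweight loss = W^SO − W^NE = 32.25.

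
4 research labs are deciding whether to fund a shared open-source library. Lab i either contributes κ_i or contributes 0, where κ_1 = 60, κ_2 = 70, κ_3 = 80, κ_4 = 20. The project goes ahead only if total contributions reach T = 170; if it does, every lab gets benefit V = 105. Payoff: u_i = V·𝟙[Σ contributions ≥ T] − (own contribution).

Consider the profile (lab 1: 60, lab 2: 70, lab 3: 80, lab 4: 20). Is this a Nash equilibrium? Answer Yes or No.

No

Total = 230 ≥ 170: provided.
Lab 1 (pledges 60, payoff 45): dropping to 0 → total 170, payoff 105. Profitable deviation.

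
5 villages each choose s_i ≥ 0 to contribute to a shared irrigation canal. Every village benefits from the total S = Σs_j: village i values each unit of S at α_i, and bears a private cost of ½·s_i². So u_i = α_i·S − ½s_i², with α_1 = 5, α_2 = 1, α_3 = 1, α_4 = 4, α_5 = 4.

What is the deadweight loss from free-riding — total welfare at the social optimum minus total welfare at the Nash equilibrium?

Village i's FOC: ∂u_i/∂s_i = α_i − s_i = 0, so s_i* = α_i.
NE contributions = (5, 1, 1, 4, 4); S = 15.
W^NE = (Σα)·S − ½Σα_i² = 15² − ½·59 = 195.5.
Planner sets s_i = Σα_j = 15 for every i, so S^SO = 5·15 = 75.
W^SO = (Σα)·S^SO − ½·5·(Σα)² = (5/2)·15² = 562.5.
Deadweight loss = W^SO − W^NE = 367.

367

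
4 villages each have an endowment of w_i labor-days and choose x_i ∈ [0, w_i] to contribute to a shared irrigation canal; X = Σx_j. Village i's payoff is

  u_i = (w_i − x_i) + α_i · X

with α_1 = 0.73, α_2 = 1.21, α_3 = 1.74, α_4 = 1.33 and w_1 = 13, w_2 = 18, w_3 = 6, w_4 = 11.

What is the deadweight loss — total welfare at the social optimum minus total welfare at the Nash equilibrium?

∂u_i/∂x_i = α_i − 1, so village i contributes w_i if α_i > 1, else 0.
α_i > 1 for i ∈ {2, 3, 4}; NE contributions (0, 18, 6, 11), X = 35.
W^NE = Σw_i − X^NE + (Σα_i)·X^NE = 48 + 4.01·35 = 188.35.
Planner: ∂(Σu_j)/∂x_i = Σα_j − 1 = 4.01 > 0, so everyone contributes w_i; X^SO = 48, W^SO = 48 + 4.01·48 = 240.48.
Deadweight loss = 52.13.

52.13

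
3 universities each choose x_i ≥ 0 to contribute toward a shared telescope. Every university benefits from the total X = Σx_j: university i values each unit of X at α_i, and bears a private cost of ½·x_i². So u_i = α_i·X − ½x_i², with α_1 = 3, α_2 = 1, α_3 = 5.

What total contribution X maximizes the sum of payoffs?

27

Planner FOC: ∂(Σu_j)/∂x_i = (Σα_j) − x_i = 0, so x_i^SO = Σα_j = 9 for every i; X^SO = 27.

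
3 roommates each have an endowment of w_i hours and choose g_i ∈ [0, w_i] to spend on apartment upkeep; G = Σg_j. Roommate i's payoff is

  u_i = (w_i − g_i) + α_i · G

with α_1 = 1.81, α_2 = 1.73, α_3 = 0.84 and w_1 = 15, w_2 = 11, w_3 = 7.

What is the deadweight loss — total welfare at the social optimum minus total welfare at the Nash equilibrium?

∂u_i/∂g_i = α_i − 1, so roommate i contributes w_i if α_i > 1, else 0.
α_i > 1 for i ∈ {1, 2}; NE contributions (15, 11, 0), G = 26.
W^NE = Σw_i − G^NE + (Σα_i)·G^NE = 33 + 3.38·26 = 120.88.
Planner: ∂(Σu_j)/∂g_i = Σα_j − 1 = 3.38 > 0, so everyone contributes w_i; G^SO = 33, W^SO = 33 + 3.38·33 = 144.54.
Deadweight loss = 23.66.

23.66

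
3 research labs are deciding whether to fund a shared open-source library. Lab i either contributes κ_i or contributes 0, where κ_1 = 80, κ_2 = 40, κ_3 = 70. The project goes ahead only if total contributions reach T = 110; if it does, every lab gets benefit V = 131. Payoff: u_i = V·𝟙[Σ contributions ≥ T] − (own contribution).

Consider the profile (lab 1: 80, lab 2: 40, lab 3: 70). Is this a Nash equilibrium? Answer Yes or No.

Total = 190 ≥ 110: provided.
Lab 1 (pledges 80, payoff 51): dropping to 0 → total 110, payoff 131. Profitable deviation.

No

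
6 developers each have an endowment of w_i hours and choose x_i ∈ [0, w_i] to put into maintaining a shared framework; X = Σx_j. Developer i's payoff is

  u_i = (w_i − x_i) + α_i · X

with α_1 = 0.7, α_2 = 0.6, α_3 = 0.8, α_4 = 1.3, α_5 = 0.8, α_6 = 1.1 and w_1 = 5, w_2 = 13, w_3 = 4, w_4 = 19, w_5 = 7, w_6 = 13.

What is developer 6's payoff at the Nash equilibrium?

35.2

∂u_i/∂x_i = α_i − 1, so developer i contributes w_i if α_i > 1, else 0.
α_i > 1 for i ∈ {4, 6}; NE contributions (0, 0, 0, 19, 0, 13), X = 32.
u_6 = (13 − 13) + 1.1·32 = 35.2.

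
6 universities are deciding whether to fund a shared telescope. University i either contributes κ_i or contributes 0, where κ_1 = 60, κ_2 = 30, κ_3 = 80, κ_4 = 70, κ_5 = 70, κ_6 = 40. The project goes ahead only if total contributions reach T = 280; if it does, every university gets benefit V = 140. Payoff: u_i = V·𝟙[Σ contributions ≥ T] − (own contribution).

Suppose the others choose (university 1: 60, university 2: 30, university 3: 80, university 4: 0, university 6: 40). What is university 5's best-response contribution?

70

Others' total = 210. Contributing 70 brings total to 280 ≥ 280: gain V − κ_5 = 70.
Best response: 70.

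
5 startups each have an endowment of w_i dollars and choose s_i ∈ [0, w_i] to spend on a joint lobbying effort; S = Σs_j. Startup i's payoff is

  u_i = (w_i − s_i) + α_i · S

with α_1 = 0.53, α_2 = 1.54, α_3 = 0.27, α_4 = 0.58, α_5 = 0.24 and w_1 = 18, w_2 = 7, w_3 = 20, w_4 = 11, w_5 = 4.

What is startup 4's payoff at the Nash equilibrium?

15.06

∂u_i/∂s_i = α_i − 1, so startup i contributes w_i if α_i > 1, else 0.
α_i > 1 for i ∈ {2}; NE contributions (0, 7, 0, 0, 0), S = 7.
u_4 = (11 − 0) + 0.58·7 = 15.06.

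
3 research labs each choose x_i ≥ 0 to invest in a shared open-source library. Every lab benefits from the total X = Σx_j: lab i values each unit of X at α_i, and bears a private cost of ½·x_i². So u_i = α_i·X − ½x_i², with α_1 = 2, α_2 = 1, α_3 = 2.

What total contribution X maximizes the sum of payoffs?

Planner FOC: ∂(Σu_j)/∂x_i = (Σα_j) − x_i = 0, so x_i^SO = Σα_j = 5 for every i; X^SO = 15.

15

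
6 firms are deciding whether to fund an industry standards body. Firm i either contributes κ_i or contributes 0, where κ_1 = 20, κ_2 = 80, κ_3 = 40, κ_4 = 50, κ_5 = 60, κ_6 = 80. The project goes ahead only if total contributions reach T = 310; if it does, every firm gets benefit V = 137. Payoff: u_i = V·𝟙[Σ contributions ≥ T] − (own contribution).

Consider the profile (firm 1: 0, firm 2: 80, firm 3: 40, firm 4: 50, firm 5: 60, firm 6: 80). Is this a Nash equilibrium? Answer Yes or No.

Total = 310 ≥ 310: provided.
Firm 1 (pledges 0, payoff 137): pledging 20 → total 330, payoff 117. No gain.
Firm 2 (pledges 80, payoff 57): dropping to 0 → total 230, payoff 0. No gain.
Firm 3 (pledges 40, payoff 97): dropping to 0 → total 270, payoff 0. No gain.
Firm 4 (pledges 50, payoff 87): dropping to 0 → total 260, payoff 0. No gain.
Firm 5 (pledges 60, payoff 77): dropping to 0 → total 250, payoff 0. No gain.
Firm 6 (pledges 80, payoff 57): dropping to 0 → total 230, payoff 0. No gain.

Yes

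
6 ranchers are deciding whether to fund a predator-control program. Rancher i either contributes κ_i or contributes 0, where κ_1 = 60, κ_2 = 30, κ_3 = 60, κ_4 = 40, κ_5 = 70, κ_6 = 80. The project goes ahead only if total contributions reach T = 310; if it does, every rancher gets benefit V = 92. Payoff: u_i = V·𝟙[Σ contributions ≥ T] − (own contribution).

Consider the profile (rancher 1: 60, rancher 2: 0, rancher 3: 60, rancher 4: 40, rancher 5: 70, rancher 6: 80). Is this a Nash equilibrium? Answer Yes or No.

Total = 310 ≥ 310: provided.
Rancher 1 (pledges 60, payoff 32): dropping to 0 → total 250, payoff 0. No gain.
Rancher 2 (pledges 0, payoff 92): pledging 30 → total 340, payoff 62. No gain.
Rancher 3 (pledges 60, payoff 32): dropping to 0 → total 250, payoff 0. No gain.
Rancher 4 (pledges 40, payoff 52): dropping to 0 → total 270, payoff 0. No gain.
Rancher 5 (pledges 70, payoff 22): dropping to 0 → total 240, payoff 0. No gain.
Rancher 6 (pledges 80, payoff 12): dropping to 0 → total 230, payoff 0. No gain.

Yes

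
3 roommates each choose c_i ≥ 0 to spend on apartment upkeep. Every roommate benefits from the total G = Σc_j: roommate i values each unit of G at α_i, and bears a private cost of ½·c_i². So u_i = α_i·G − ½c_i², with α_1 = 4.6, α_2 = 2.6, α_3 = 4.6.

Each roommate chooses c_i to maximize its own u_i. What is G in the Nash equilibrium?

Roommate i's FOC: ∂u_i/∂c_i = α_i − c_i = 0, so c_i* = α_i.
NE contributions = (4.6, 2.6, 4.6); G = 11.8.

11.8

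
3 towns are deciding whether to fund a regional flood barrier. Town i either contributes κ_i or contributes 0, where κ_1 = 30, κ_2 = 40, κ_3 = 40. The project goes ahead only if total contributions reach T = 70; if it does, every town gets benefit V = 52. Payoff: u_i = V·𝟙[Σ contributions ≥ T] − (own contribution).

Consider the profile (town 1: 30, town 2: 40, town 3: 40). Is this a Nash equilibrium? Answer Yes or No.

No

Total = 110 ≥ 70: provided.
Town 1 (pledges 30, payoff 22): dropping to 0 → total 80, payoff 52. Profitable deviation.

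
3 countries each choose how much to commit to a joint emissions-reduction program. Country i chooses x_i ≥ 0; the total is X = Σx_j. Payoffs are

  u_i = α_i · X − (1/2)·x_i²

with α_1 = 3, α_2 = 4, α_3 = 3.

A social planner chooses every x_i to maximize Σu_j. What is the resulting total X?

30

Planner FOC: ∂(Σu_j)/∂x_i = (Σα_j) − x_i = 0, so x_i^SO = Σα_j = 10 for every i; X^SO = 30.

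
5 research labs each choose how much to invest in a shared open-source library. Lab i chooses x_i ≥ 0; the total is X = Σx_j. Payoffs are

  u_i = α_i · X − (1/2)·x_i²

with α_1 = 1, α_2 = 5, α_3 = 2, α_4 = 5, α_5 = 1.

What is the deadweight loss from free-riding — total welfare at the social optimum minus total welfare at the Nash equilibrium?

322

Lab i's FOC: ∂u_i/∂x_i = α_i − x_i = 0, so x_i* = α_i.
NE contributions = (1, 5, 2, 5, 1); X = 14.
W^NE = (Σα)·X − ½Σα_i² = 14² − ½·56 = 168.
Planner sets x_i = Σα_j = 14 for every i, so X^SO = 5·14 = 70.
W^SO = (Σα)·X^SO − ½·5·(Σα)² = (5/2)·14² = 490.
Deadweight loss = W^SO − W^NE = 322.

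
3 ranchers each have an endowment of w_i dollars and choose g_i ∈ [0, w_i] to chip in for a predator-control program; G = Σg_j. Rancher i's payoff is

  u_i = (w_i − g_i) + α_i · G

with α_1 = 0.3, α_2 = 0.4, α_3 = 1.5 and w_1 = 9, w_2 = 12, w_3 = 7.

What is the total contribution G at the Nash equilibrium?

7

∂u_i/∂g_i = α_i − 1, so rancher i contributes w_i if α_i > 1, else 0.
α_i > 1 for i ∈ {3}; NE contributions (0, 0, 7), G = 7.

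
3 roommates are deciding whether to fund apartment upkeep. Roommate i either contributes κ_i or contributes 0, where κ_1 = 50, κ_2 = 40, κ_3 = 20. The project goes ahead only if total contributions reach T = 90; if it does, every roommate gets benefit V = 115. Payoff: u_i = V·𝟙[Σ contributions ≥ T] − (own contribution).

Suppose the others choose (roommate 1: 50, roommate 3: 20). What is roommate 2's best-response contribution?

40

Others' total = 70. Contributing 40 brings total to 110 ≥ 90: gain V − κ_2 = 75.
Best response: 40.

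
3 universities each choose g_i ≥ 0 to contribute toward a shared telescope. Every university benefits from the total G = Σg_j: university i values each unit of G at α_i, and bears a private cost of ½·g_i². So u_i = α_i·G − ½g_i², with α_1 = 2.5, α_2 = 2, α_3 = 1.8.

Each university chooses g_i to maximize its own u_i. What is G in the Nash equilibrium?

6.3

University i's FOC: ∂u_i/∂g_i = α_i − g_i = 0, so g_i* = α_i.
NE contributions = (2.5, 2, 1.8); G = 6.3.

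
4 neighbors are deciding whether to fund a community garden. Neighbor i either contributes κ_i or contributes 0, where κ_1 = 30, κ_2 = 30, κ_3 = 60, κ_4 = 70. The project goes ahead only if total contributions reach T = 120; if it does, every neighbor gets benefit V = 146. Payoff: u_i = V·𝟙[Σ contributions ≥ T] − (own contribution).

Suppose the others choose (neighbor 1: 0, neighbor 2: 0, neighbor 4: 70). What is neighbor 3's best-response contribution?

60

Others' total = 70. Contributing 60 brings total to 130 ≥ 120: gain V − κ_3 = 86.
Best response: 60.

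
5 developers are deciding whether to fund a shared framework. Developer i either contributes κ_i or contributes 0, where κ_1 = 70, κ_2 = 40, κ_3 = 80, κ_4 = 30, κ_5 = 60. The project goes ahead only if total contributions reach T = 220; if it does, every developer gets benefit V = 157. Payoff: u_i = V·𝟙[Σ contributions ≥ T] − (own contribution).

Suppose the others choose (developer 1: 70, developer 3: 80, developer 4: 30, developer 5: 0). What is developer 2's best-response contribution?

Others' total = 180. Contributing 40 brings total to 220 ≥ 220: gain V − κ_2 = 117.
Best response: 40.

40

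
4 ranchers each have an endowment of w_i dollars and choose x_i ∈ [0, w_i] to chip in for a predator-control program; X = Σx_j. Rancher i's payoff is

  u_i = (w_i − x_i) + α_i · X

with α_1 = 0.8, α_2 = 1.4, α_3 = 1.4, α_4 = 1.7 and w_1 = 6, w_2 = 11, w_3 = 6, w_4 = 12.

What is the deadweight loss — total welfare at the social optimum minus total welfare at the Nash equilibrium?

∂u_i/∂x_i = α_i − 1, so rancher i contributes w_i if α_i > 1, else 0.
α_i > 1 for i ∈ {2, 3, 4}; NE contributions (0, 11, 6, 12), X = 29.
W^NE = Σw_i − X^NE + (Σα_i)·X^NE = 35 + 4.3·29 = 159.7.
Planner: ∂(Σu_j)/∂x_i = Σα_j − 1 = 4.3 > 0, so everyone contributes w_i; X^SO = 35, W^SO = 35 + 4.3·35 = 185.5.
Deadweight loss = 25.8.

25.8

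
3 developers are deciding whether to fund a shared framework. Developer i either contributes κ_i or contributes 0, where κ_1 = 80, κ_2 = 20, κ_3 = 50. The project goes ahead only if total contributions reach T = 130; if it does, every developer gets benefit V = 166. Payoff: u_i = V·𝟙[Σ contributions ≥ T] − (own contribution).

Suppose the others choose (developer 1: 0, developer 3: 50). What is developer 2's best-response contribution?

Others' total = 50. Even contributing 20 gives 70 < 130: no benefit either way.
Best response: 0.

0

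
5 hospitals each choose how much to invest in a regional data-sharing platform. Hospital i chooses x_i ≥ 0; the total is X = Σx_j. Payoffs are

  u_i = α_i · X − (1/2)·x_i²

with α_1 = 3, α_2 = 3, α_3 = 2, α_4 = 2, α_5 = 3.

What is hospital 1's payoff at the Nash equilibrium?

Hospital i's FOC: ∂u_i/∂x_i = α_i − x_i = 0, so x_i* = α_i.
NE contributions = (3, 3, 2, 2, 3); X = 13.
u_1 = α_1·X − ½·(x_1)² = 3·13 − ½·3² = 34.5.

34.5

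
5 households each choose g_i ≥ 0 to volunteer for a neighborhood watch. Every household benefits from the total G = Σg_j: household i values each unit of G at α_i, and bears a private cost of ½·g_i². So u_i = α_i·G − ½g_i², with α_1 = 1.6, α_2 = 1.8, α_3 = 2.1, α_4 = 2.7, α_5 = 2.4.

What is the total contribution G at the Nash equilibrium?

10.6

Household i's FOC: ∂u_i/∂g_i = α_i − g_i = 0, so g_i* = α_i.
NE contributions = (1.6, 1.8, 2.1, 2.7, 2.4); G = 10.6.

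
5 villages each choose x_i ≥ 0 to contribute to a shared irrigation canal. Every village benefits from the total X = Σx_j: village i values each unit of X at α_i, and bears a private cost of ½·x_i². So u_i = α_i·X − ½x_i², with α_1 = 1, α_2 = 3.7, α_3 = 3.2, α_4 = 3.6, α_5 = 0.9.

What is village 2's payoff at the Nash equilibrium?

Village i's FOC: ∂u_i/∂x_i = α_i − x_i = 0, so x_i* = α_i.
NE contributions = (1, 3.7, 3.2, 3.6, 0.9); X = 12.4.
u_2 = α_2·X − ½·(x_2)² = 3.7·12.4 − ½·3.7² = 39.035.

39.035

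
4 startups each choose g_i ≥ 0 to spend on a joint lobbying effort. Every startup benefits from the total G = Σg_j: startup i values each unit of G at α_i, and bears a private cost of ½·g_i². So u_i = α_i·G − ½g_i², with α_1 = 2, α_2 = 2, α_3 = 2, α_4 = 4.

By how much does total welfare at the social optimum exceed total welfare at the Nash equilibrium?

Startup i's FOC: ∂u_i/∂g_i = α_i − g_i = 0, so g_i* = α_i.
NE contributions = (2, 2, 2, 4); G = 10.
W^NE = (Σα)·G − ½Σα_i² = 10² − ½·28 = 86.
Planner sets g_i = Σα_j = 10 for every i, so G^SO = 4·10 = 40.
W^SO = (Σα)·G^SO − ½·4·(Σα)² = (4/2)·10² = 200.
Deadweight loss = W^SO − W^NE = 114.

114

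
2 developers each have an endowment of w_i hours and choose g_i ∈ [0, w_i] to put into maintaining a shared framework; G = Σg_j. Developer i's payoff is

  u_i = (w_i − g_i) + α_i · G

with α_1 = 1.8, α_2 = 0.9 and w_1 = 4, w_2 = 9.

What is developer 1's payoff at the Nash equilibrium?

∂u_i/∂g_i = α_i − 1, so developer i contributes w_i if α_i > 1, else 0.
α_i > 1 for i ∈ {1}; NE contributions (4, 0), G = 4.
u_1 = (4 − 4) + 1.8·4 = 7.2.

7.2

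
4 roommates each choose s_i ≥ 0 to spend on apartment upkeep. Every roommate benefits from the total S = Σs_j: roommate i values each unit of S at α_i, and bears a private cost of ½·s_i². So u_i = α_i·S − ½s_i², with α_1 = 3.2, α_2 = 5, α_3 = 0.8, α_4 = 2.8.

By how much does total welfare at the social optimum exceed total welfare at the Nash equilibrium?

161.1

Roommate i's FOC: ∂u_i/∂s_i = α_i − s_i = 0, so s_i* = α_i.
NE contributions = (3.2, 5, 0.8, 2.8); S = 11.8.
W^NE = (Σα)·S − ½Σα_i² = 11.8² − ½·43.72 = 117.38.
Planner sets s_i = Σα_j = 11.8 for every i, so S^SO = 4·11.8 = 47.2.
W^SO = (Σα)·S^SO − ½·4·(Σα)² = (4/2)·11.8² = 278.48.
Deadweight loss = W^SO − W^NE = 161.1.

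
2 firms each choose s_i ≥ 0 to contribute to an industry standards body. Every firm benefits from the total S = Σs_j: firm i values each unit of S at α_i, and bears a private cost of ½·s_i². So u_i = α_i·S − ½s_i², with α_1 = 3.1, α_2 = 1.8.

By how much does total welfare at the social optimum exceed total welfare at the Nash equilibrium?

Firm i's FOC: ∂u_i/∂s_i = α_i − s_i = 0, so s_i* = α_i.
NE contributions = (3.1, 1.8); S = 4.9.
W^NE = (Σα)·S − ½Σα_i² = 4.9² − ½·12.85 = 17.585.
Planner sets s_i = Σα_j = 4.9 for every i, so S^SO = 2·4.9 = 9.8.
W^SO = (Σα)·S^SO − ½·2·(Σα)² = (2/2)·4.9² = 24.01.
Deadweight loss = W^SO − W^NE = 6.425.

6.425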